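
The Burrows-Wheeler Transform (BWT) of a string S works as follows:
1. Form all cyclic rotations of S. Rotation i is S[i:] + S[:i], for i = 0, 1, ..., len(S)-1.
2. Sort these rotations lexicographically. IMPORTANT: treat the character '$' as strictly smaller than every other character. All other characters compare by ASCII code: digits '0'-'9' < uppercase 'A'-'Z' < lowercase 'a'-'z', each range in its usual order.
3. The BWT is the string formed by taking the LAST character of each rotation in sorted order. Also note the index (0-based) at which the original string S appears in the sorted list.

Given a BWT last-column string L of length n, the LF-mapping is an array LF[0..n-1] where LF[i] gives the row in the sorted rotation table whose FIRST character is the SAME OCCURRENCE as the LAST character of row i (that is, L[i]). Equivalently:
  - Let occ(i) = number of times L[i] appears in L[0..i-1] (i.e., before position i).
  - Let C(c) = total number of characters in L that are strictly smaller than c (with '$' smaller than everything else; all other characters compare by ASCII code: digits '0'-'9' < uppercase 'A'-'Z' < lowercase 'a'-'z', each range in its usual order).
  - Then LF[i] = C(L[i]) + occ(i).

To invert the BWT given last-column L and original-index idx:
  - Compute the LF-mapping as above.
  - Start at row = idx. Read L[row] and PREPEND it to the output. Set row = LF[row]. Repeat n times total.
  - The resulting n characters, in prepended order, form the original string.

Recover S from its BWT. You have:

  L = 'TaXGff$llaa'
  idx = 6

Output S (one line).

Answer: alfalfaGXT$

Derivation:
LF mapping: 2 4 3 1 7 8 0 9 10 5 6
Walk LF starting at row 6, prepending L[row]:
  step 1: row=6, L[6]='$', prepend. Next row=LF[6]=0
  step 2: row=0, L[0]='T', prepend. Next row=LF[0]=2
  step 3: row=2, L[2]='X', prepend. Next row=LF[2]=3
  step 4: row=3, L[3]='G', prepend. Next row=LF[3]=1
  step 5: row=1, L[1]='a', prepend. Next row=LF[1]=4
  step 6: row=4, L[4]='f', prepend. Next row=LF[4]=7
  step 7: row=7, L[7]='l', prepend. Next row=LF[7]=9
  step 8: row=9, L[9]='a', prepend. Next row=LF[9]=5
  step 9: row=5, L[5]='f', prepend. Next row=LF[5]=8
  step 10: row=8, L[8]='l', prepend. Next row=LF[8]=10
  step 11: row=10, L[10]='a', prepend. Next row=LF[10]=6
Reversed output: alfalfaGXT$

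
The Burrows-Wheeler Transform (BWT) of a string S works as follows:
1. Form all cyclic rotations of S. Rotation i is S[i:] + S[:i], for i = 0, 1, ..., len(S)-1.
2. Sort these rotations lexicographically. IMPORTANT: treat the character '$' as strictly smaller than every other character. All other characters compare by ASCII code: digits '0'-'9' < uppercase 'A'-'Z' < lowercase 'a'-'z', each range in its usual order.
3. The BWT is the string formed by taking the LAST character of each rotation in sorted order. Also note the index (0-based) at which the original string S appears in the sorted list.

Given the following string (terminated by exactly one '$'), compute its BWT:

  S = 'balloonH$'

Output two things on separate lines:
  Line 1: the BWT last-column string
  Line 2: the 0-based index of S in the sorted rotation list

All 9 rotations (rotation i = S[i:]+S[:i]):
  rot[0] = balloonH$
  rot[1] = alloonH$b
  rot[2] = lloonH$ba
  rot[3] = loonH$bal
  rot[4] = oonH$ball
  rot[5] = onH$ballo
  rot[6] = nH$balloo
  rot[7] = H$balloon
  rot[8] = $balloonH
Sorted (with $ < everything):
  sorted[0] = $balloonH  (last char: 'H')
  sorted[1] = H$balloon  (last char: 'n')
  sorted[2] = alloonH$b  (last char: 'b')
  sorted[3] = balloonH$  (last char: '$')
  sorted[4] = lloonH$ba  (last char: 'a')
  sorted[5] = loonH$bal  (last char: 'l')
  sorted[6] = nH$balloo  (last char: 'o')
  sorted[7] = onH$ballo  (last char: 'o')
  sorted[8] = oonH$ball  (last char: 'l')
Last column: Hnb$alool
Original string S is at sorted index 3

Answer: Hnb$alool
3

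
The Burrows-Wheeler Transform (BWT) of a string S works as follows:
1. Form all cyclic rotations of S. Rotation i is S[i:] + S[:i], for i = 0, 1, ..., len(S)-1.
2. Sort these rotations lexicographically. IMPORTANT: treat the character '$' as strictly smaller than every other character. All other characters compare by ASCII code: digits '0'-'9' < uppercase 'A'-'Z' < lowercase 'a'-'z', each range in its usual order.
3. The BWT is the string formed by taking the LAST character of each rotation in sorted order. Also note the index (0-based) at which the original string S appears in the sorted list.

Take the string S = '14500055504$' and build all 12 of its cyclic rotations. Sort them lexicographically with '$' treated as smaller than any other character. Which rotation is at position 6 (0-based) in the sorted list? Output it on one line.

All 12 rotations (rotation i = S[i:]+S[:i]):
  rot[0] = 14500055504$
  rot[1] = 4500055504$1
  rot[2] = 500055504$14
  rot[3] = 00055504$145
  rot[4] = 0055504$1450
  rot[5] = 055504$14500
  rot[6] = 55504$145000
  rot[7] = 5504$1450005
  rot[8] = 504$14500055
  rot[9] = 04$145000555
  rot[10] = 4$1450005550
  rot[11] = $14500055504
Sorted (with $ < everything):
  sorted[0] = $14500055504
  sorted[1] = 00055504$145
  sorted[2] = 0055504$1450
  sorted[3] = 04$145000555
  sorted[4] = 055504$14500
  sorted[5] = 14500055504$
  sorted[6] = 4$1450005550
  sorted[7] = 4500055504$1
  sorted[8] = 500055504$14
  sorted[9] = 504$14500055
  sorted[10] = 5504$1450005
  sorted[11] = 55504$145000
sorted[6] = 4$1450005550

Answer: 4$1450005550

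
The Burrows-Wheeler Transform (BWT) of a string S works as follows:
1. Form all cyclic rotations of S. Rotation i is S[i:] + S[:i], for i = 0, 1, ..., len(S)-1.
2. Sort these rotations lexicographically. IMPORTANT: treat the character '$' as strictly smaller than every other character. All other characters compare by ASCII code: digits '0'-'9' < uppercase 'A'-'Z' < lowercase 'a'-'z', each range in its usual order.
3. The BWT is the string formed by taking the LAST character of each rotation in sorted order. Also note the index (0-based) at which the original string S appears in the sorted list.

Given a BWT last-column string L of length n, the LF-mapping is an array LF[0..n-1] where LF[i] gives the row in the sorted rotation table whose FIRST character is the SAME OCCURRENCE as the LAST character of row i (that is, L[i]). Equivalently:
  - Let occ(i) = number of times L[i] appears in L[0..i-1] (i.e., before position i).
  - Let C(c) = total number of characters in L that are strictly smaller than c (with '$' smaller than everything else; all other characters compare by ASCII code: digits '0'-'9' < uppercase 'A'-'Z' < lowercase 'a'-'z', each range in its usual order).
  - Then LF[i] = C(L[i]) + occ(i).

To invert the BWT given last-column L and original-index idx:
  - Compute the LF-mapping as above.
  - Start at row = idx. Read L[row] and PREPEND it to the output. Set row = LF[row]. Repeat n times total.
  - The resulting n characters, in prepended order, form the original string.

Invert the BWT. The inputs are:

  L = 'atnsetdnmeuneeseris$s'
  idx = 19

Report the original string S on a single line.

LF mapping: 1 18 10 14 3 19 2 11 9 4 20 12 5 6 15 7 13 8 16 0 17
Walk LF starting at row 19, prepending L[row]:
  step 1: row=19, L[19]='$', prepend. Next row=LF[19]=0
  step 2: row=0, L[0]='a', prepend. Next row=LF[0]=1
  step 3: row=1, L[1]='t', prepend. Next row=LF[1]=18
  step 4: row=18, L[18]='s', prepend. Next row=LF[18]=16
  step 5: row=16, L[16]='r', prepend. Next row=LF[16]=13
  step 6: row=13, L[13]='e', prepend. Next row=LF[13]=6
  step 7: row=6, L[6]='d', prepend. Next row=LF[6]=2
  step 8: row=2, L[2]='n', prepend. Next row=LF[2]=10
  step 9: row=10, L[10]='u', prepend. Next row=LF[10]=20
  step 10: row=20, L[20]='s', prepend. Next row=LF[20]=17
  step 11: row=17, L[17]='i', prepend. Next row=LF[17]=8
  step 12: row=8, L[8]='m', prepend. Next row=LF[8]=9
  step 13: row=9, L[9]='e', prepend. Next row=LF[9]=4
  step 14: row=4, L[4]='e', prepend. Next row=LF[4]=3
  step 15: row=3, L[3]='s', prepend. Next row=LF[3]=14
  step 16: row=14, L[14]='s', prepend. Next row=LF[14]=15
  step 17: row=15, L[15]='e', prepend. Next row=LF[15]=7
  step 18: row=7, L[7]='n', prepend. Next row=LF[7]=11
  step 19: row=11, L[11]='n', prepend. Next row=LF[11]=12
  step 20: row=12, L[12]='e', prepend. Next row=LF[12]=5
  step 21: row=5, L[5]='t', prepend. Next row=LF[5]=19
Reversed output: tennesseemisundersta$

Answer: tennesseemisundersta$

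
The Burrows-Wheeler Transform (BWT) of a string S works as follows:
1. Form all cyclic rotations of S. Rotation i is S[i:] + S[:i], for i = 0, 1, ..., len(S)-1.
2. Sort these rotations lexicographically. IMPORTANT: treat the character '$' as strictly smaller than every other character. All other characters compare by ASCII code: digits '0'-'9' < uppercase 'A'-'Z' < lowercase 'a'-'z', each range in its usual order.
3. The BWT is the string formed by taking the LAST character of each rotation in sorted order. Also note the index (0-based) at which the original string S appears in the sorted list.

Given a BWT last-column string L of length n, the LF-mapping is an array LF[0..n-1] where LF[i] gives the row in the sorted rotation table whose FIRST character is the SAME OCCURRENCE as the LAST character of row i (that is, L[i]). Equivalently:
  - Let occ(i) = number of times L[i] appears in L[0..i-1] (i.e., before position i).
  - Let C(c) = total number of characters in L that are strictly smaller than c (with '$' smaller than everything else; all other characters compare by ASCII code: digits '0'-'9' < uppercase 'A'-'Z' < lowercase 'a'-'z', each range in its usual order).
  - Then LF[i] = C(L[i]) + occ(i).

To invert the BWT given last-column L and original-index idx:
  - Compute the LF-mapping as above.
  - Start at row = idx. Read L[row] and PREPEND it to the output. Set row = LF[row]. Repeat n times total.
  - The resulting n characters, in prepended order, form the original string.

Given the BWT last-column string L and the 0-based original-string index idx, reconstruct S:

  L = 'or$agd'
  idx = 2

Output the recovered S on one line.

Answer: drago$

Derivation:
LF mapping: 4 5 0 1 3 2
Walk LF starting at row 2, prepending L[row]:
  step 1: row=2, L[2]='$', prepend. Next row=LF[2]=0
  step 2: row=0, L[0]='o', prepend. Next row=LF[0]=4
  step 3: row=4, L[4]='g', prepend. Next row=LF[4]=3
  step 4: row=3, L[3]='a', prepend. Next row=LF[3]=1
  step 5: row=1, L[1]='r', prepend. Next row=LF[1]=5
  step 6: row=5, L[5]='d', prepend. Next row=LF[5]=2
Reversed output: drago$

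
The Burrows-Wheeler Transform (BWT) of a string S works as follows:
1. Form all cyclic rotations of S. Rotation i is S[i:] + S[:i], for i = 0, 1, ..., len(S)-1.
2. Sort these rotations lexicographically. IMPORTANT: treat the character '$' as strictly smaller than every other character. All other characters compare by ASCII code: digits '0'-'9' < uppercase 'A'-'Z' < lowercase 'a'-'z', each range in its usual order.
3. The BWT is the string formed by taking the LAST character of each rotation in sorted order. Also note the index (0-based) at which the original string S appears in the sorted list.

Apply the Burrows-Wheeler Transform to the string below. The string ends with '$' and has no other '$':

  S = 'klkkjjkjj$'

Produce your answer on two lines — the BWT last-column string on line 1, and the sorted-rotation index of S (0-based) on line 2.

Answer: jjkkjjkl$k
8

Derivation:
All 10 rotations (rotation i = S[i:]+S[:i]):
  rot[0] = klkkjjkjj$
  rot[1] = lkkjjkjj$k
  rot[2] = kkjjkjj$kl
  rot[3] = kjjkjj$klk
  rot[4] = jjkjj$klkk
  rot[5] = jkjj$klkkj
  rot[6] = kjj$klkkjj
  rot[7] = jj$klkkjjk
  rot[8] = j$klkkjjkj
  rot[9] = $klkkjjkjj
Sorted (with $ < everything):
  sorted[0] = $klkkjjkjj  (last char: 'j')
  sorted[1] = j$klkkjjkj  (last char: 'j')
  sorted[2] = jj$klkkjjk  (last char: 'k')
  sorted[3] = jjkjj$klkk  (last char: 'k')
  sorted[4] = jkjj$klkkj  (last char: 'j')
  sorted[5] = kjj$klkkjj  (last char: 'j')
  sorted[6] = kjjkjj$klk  (last char: 'k')
  sorted[7] = kkjjkjj$kl  (last char: 'l')
  sorted[8] = klkkjjkjj$  (last char: '$')
  sorted[9] = lkkjjkjj$k  (last char: 'k')
Last column: jjkkjjkl$k
Original string S is at sorted index 8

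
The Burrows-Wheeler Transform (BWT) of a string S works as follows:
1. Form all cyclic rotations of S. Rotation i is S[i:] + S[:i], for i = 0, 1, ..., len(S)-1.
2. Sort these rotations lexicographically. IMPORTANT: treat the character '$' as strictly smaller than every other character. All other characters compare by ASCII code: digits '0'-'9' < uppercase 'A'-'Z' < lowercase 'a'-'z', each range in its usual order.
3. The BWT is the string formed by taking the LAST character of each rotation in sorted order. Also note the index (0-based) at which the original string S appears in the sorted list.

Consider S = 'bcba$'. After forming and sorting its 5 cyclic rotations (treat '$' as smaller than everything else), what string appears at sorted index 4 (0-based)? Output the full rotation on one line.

Answer: cba$b

Derivation:
All 5 rotations (rotation i = S[i:]+S[:i]):
  rot[0] = bcba$
  rot[1] = cba$b
  rot[2] = ba$bc
  rot[3] = a$bcb
  rot[4] = $bcba
Sorted (with $ < everything):
  sorted[0] = $bcba
  sorted[1] = a$bcb
  sorted[2] = ba$bc
  sorted[3] = bcba$
  sorted[4] = cba$b
sorted[4] = cba$b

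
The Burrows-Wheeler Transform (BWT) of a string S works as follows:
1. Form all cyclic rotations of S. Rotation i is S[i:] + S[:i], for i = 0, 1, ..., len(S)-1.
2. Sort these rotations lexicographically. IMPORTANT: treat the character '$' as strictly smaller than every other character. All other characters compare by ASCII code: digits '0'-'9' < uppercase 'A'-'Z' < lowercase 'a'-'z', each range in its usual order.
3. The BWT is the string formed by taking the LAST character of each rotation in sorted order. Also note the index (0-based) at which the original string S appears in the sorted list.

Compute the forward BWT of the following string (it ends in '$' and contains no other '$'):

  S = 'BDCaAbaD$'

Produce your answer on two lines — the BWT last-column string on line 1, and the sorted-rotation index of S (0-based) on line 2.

Answer: Da$DaBCbA
2

Derivation:
All 9 rotations (rotation i = S[i:]+S[:i]):
  rot[0] = BDCaAbaD$
  rot[1] = DCaAbaD$B
  rot[2] = CaAbaD$BD
  rot[3] = aAbaD$BDC
  rot[4] = AbaD$BDCa
  rot[5] = baD$BDCaA
  rot[6] = aD$BDCaAb
  rot[7] = D$BDCaAba
  rot[8] = $BDCaAbaD
Sorted (with $ < everything):
  sorted[0] = $BDCaAbaD  (last char: 'D')
  sorted[1] = AbaD$BDCa  (last char: 'a')
  sorted[2] = BDCaAbaD$  (last char: '$')
  sorted[3] = CaAbaD$BD  (last char: 'D')
  sorted[4] = D$BDCaAba  (last char: 'a')
  sorted[5] = DCaAbaD$B  (last char: 'B')
  sorted[6] = aAbaD$BDC  (last char: 'C')
  sorted[7] = aD$BDCaAb  (last char: 'b')
  sorted[8] = baD$BDCaA  (last char: 'A')
Last column: Da$DaBCbA
Original string S is at sorted index 2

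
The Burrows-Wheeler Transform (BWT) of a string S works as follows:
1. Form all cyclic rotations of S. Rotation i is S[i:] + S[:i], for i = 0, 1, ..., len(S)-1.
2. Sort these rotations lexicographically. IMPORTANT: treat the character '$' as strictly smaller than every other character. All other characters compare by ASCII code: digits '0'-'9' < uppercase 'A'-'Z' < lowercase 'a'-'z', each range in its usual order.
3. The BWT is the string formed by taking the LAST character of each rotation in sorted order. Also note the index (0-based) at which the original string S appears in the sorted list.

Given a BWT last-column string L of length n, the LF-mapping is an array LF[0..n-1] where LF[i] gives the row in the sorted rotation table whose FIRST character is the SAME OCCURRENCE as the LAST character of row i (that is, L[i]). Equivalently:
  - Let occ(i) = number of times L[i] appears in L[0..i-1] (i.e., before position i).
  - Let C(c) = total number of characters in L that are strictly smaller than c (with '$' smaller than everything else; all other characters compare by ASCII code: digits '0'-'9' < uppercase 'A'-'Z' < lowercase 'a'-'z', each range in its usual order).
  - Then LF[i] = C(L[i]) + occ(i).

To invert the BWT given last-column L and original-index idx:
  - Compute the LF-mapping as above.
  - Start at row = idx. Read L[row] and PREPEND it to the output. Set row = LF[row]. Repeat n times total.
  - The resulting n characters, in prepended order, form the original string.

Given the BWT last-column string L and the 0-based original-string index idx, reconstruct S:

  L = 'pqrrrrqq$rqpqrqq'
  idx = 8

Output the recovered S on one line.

Answer: qrqrrqqrqqrprqp$

Derivation:
LF mapping: 1 3 10 11 12 13 4 5 0 14 6 2 7 15 8 9
Walk LF starting at row 8, prepending L[row]:
  step 1: row=8, L[8]='$', prepend. Next row=LF[8]=0
  step 2: row=0, L[0]='p', prepend. Next row=LF[0]=1
  step 3: row=1, L[1]='q', prepend. Next row=LF[1]=3
  step 4: row=3, L[3]='r', prepend. Next row=LF[3]=11
  step 5: row=11, L[11]='p', prepend. Next row=LF[11]=2
  step 6: row=2, L[2]='r', prepend. Next row=LF[2]=10
  step 7: row=10, L[10]='q', prepend. Next row=LF[10]=6
  step 8: row=6, L[6]='q', prepend. Next row=LF[6]=4
  step 9: row=4, L[4]='r', prepend. Next row=LF[4]=12
  step 10: row=12, L[12]='q', prepend. Next row=LF[12]=7
  step 11: row=7, L[7]='q', prepend. Next row=LF[7]=5
  step 12: row=5, L[5]='r', prepend. Next row=LF[5]=13
  step 13: row=13, L[13]='r', prepend. Next row=LF[13]=15
  step 14: row=15, L[15]='q', prepend. Next row=LF[15]=9
  step 15: row=9, L[9]='r', prepend. Next row=LF[9]=14
  step 16: row=14, L[14]='q', prepend. Next row=LF[14]=8
Reversed output: qrqrrqqrqqrprqp$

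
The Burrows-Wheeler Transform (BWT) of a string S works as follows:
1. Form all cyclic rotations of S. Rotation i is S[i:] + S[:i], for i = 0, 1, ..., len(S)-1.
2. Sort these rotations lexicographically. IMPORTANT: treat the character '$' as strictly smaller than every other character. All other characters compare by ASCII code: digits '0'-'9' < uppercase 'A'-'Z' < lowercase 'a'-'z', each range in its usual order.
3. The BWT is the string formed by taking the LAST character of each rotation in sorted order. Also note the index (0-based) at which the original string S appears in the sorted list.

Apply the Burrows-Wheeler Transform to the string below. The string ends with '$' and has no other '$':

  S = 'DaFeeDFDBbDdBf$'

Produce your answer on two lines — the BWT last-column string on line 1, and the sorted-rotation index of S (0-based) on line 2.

Answer: fDdFe$bDaDBDeFB
5

Derivation:
All 15 rotations (rotation i = S[i:]+S[:i]):
  rot[0] = DaFeeDFDBbDdBf$
  rot[1] = aFeeDFDBbDdBf$D
  rot[2] = FeeDFDBbDdBf$Da
  rot[3] = eeDFDBbDdBf$DaF
  rot[4] = eDFDBbDdBf$DaFe
  rot[5] = DFDBbDdBf$DaFee
  rot[6] = FDBbDdBf$DaFeeD
  rot[7] = DBbDdBf$DaFeeDF
  rot[8] = BbDdBf$DaFeeDFD
  rot[9] = bDdBf$DaFeeDFDB
  rot[10] = DdBf$DaFeeDFDBb
  rot[11] = dBf$DaFeeDFDBbD
  rot[12] = Bf$DaFeeDFDBbDd
  rot[13] = f$DaFeeDFDBbDdB
  rot[14] = $DaFeeDFDBbDdBf
Sorted (with $ < everything):
  sorted[0] = $DaFeeDFDBbDdBf  (last char: 'f')
  sorted[1] = BbDdBf$DaFeeDFD  (last char: 'D')
  sorted[2] = Bf$DaFeeDFDBbDd  (last char: 'd')
  sorted[3] = DBbDdBf$DaFeeDF  (last char: 'F')
  sorted[4] = DFDBbDdBf$DaFee  (last char: 'e')
  sorted[5] = DaFeeDFDBbDdBf$  (last char: '$')
  sorted[6] = DdBf$DaFeeDFDBb  (last char: 'b')
  sorted[7] = FDBbDdBf$DaFeeD  (last char: 'D')
  sorted[8] = FeeDFDBbDdBf$Da  (last char: 'a')
  sorted[9] = aFeeDFDBbDdBf$D  (last char: 'D')
  sorted[10] = bDdBf$DaFeeDFDB  (last char: 'B')
  sorted[11] = dBf$DaFeeDFDBbD  (last char: 'D')
  sorted[12] = eDFDBbDdBf$DaFe  (last char: 'e')
  sorted[13] = eeDFDBbDdBf$DaF  (last char: 'F')
  sorted[14] = f$DaFeeDFDBbDdB  (last char: 'B')
Last column: fDdFe$bDaDBDeFB
Original string S is at sorted index 5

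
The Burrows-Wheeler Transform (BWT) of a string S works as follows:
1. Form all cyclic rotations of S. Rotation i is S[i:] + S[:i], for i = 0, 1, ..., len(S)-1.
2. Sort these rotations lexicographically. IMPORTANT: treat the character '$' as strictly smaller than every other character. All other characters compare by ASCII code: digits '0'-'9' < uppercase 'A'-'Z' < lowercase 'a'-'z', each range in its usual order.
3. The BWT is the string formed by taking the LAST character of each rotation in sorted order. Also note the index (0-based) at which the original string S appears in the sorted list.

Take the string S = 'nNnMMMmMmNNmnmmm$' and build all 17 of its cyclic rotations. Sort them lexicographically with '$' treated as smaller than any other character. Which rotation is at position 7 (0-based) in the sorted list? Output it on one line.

Answer: NnMMMmMmNNmnmmm$n

Derivation:
All 17 rotations (rotation i = S[i:]+S[:i]):
  rot[0] = nNnMMMmMmNNmnmmm$
  rot[1] = NnMMMmMmNNmnmmm$n
  rot[2] = nMMMmMmNNmnmmm$nN
  rot[3] = MMMmMmNNmnmmm$nNn
  rot[4] = MMmMmNNmnmmm$nNnM
  rot[5] = MmMmNNmnmmm$nNnMM
  rot[6] = mMmNNmnmmm$nNnMMM
  rot[7] = MmNNmnmmm$nNnMMMm
  rot[8] = mNNmnmmm$nNnMMMmM
  rot[9] = NNmnmmm$nNnMMMmMm
  rot[10] = Nmnmmm$nNnMMMmMmN
  rot[11] = mnmmm$nNnMMMmMmNN
  rot[12] = nmmm$nNnMMMmMmNNm
  rot[13] = mmm$nNnMMMmMmNNmn
  rot[14] = mm$nNnMMMmMmNNmnm
  rot[15] = m$nNnMMMmMmNNmnmm
  rot[16] = $nNnMMMmMmNNmnmmm
Sorted (with $ < everything):
  sorted[0] = $nNnMMMmMmNNmnmmm
  sorted[1] = MMMmMmNNmnmmm$nNn
  sorted[2] = MMmMmNNmnmmm$nNnM
  sorted[3] = MmMmNNmnmmm$nNnMM
  sorted[4] = MmNNmnmmm$nNnMMMm
  sorted[5] = NNmnmmm$nNnMMMmMm
  sorted[6] = Nmnmmm$nNnMMMmMmN
  sorted[7] = NnMMMmMmNNmnmmm$n
  sorted[8] = m$nNnMMMmMmNNmnmm
  sorted[9] = mMmNNmnmmm$nNnMMM
  sorted[10] = mNNmnmmm$nNnMMMmM
  sorted[11] = mm$nNnMMMmMmNNmnm
  sorted[12] = mmm$nNnMMMmMmNNmn
  sorted[13] = mnmmm$nNnMMMmMmNN
  sorted[14] = nMMMmMmNNmnmmm$nN
  sorted[15] = nNnMMMmMmNNmnmmm$
  sorted[16] = nmmm$nNnMMMmMmNNm
sorted[7] = NnMMMmMmNNmnmmm$n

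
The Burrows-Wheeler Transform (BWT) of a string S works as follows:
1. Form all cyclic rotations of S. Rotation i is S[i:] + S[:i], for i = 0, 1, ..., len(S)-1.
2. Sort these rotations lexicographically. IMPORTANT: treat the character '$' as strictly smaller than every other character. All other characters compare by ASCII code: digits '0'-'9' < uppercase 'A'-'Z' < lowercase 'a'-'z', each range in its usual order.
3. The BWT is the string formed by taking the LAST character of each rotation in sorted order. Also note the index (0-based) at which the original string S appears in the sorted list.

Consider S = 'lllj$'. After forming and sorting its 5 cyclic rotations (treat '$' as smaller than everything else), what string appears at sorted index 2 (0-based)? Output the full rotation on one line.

Answer: lj$ll

Derivation:
All 5 rotations (rotation i = S[i:]+S[:i]):
  rot[0] = lllj$
  rot[1] = llj$l
  rot[2] = lj$ll
  rot[3] = j$lll
  rot[4] = $lllj
Sorted (with $ < everything):
  sorted[0] = $lllj
  sorted[1] = j$lll
  sorted[2] = lj$ll
  sorted[3] = llj$l
  sorted[4] = lllj$
sorted[2] = lj$ll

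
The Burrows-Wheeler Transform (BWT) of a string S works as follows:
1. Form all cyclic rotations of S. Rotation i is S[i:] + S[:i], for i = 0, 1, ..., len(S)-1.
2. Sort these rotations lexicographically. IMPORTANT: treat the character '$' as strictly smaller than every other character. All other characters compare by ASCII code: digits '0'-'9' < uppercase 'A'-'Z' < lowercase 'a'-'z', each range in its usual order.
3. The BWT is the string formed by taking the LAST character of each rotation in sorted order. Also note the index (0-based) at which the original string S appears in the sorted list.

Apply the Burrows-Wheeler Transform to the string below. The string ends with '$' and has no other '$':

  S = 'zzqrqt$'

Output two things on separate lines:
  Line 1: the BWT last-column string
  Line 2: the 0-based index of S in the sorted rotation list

Answer: tzrqqz$
6

Derivation:
All 7 rotations (rotation i = S[i:]+S[:i]):
  rot[0] = zzqrqt$
  rot[1] = zqrqt$z
  rot[2] = qrqt$zz
  rot[3] = rqt$zzq
  rot[4] = qt$zzqr
  rot[5] = t$zzqrq
  rot[6] = $zzqrqt
Sorted (with $ < everything):
  sorted[0] = $zzqrqt  (last char: 't')
  sorted[1] = qrqt$zz  (last char: 'z')
  sorted[2] = qt$zzqr  (last char: 'r')
  sorted[3] = rqt$zzq  (last char: 'q')
  sorted[4] = t$zzqrq  (last char: 'q')
  sorted[5] = zqrqt$z  (last char: 'z')
  sorted[6] = zzqrqt$  (last char: '$')
Last column: tzrqqz$
Original string S is at sorted index 6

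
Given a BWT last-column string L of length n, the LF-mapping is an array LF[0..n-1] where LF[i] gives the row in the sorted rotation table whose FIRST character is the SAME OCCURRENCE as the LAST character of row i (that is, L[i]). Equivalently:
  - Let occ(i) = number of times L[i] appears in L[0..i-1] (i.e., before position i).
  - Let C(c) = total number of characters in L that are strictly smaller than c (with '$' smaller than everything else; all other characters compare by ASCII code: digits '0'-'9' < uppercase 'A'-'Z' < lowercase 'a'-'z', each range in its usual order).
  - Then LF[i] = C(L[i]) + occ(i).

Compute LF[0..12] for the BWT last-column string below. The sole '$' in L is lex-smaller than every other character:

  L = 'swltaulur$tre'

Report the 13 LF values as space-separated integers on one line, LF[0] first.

Answer: 7 12 3 8 1 10 4 11 5 0 9 6 2

Derivation:
Char counts: '$':1, 'a':1, 'e':1, 'l':2, 'r':2, 's':1, 't':2, 'u':2, 'w':1
C (first-col start): C('$')=0, C('a')=1, C('e')=2, C('l')=3, C('r')=5, C('s')=7, C('t')=8, C('u')=10, C('w')=12
L[0]='s': occ=0, LF[0]=C('s')+0=7+0=7
L[1]='w': occ=0, LF[1]=C('w')+0=12+0=12
L[2]='l': occ=0, LF[2]=C('l')+0=3+0=3
L[3]='t': occ=0, LF[3]=C('t')+0=8+0=8
L[4]='a': occ=0, LF[4]=C('a')+0=1+0=1
L[5]='u': occ=0, LF[5]=C('u')+0=10+0=10
L[6]='l': occ=1, LF[6]=C('l')+1=3+1=4
L[7]='u': occ=1, LF[7]=C('u')+1=10+1=11
L[8]='r': occ=0, LF[8]=C('r')+0=5+0=5
L[9]='$': occ=0, LF[9]=C('$')+0=0+0=0
L[10]='t': occ=1, LF[10]=C('t')+1=8+1=9
L[11]='r': occ=1, LF[11]=C('r')+1=5+1=6
L[12]='e': occ=0, LF[12]=C('e')+0=2+0=2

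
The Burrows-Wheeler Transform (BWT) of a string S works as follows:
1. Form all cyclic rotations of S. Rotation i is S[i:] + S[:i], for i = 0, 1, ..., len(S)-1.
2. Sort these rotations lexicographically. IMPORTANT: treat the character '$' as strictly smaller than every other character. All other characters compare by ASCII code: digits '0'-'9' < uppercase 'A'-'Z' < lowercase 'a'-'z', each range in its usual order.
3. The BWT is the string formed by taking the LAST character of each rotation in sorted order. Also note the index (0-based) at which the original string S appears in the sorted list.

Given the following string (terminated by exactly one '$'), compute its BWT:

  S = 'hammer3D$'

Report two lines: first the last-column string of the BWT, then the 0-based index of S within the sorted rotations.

All 9 rotations (rotation i = S[i:]+S[:i]):
  rot[0] = hammer3D$
  rot[1] = ammer3D$h
  rot[2] = mmer3D$ha
  rot[3] = mer3D$ham
  rot[4] = er3D$hamm
  rot[5] = r3D$hamme
  rot[6] = 3D$hammer
  rot[7] = D$hammer3
  rot[8] = $hammer3D
Sorted (with $ < everything):
  sorted[0] = $hammer3D  (last char: 'D')
  sorted[1] = 3D$hammer  (last char: 'r')
  sorted[2] = D$hammer3  (last char: '3')
  sorted[3] = ammer3D$h  (last char: 'h')
  sorted[4] = er3D$hamm  (last char: 'm')
  sorted[5] = hammer3D$  (last char: '$')
  sorted[6] = mer3D$ham  (last char: 'm')
  sorted[7] = mmer3D$ha  (last char: 'a')
  sorted[8] = r3D$hamme  (last char: 'e')
Last column: Dr3hm$mae
Original string S is at sorted index 5

Answer: Dr3hm$mae
5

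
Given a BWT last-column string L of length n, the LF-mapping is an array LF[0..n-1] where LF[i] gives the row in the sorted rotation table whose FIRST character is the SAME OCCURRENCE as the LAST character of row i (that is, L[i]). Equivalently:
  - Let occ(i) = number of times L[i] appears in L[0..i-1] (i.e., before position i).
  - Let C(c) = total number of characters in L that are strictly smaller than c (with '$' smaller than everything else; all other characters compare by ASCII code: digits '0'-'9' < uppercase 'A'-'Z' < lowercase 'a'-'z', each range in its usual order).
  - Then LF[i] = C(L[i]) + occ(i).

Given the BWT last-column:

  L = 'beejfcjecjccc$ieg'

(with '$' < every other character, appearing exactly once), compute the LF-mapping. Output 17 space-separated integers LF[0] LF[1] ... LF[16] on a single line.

Char counts: '$':1, 'b':1, 'c':5, 'e':4, 'f':1, 'g':1, 'i':1, 'j':3
C (first-col start): C('$')=0, C('b')=1, C('c')=2, C('e')=7, C('f')=11, C('g')=12, C('i')=13, C('j')=14
L[0]='b': occ=0, LF[0]=C('b')+0=1+0=1
L[1]='e': occ=0, LF[1]=C('e')+0=7+0=7
L[2]='e': occ=1, LF[2]=C('e')+1=7+1=8
L[3]='j': occ=0, LF[3]=C('j')+0=14+0=14
L[4]='f': occ=0, LF[4]=C('f')+0=11+0=11
L[5]='c': occ=0, LF[5]=C('c')+0=2+0=2
L[6]='j': occ=1, LF[6]=C('j')+1=14+1=15
L[7]='e': occ=2, LF[7]=C('e')+2=7+2=9
L[8]='c': occ=1, LF[8]=C('c')+1=2+1=3
L[9]='j': occ=2, LF[9]=C('j')+2=14+2=16
L[10]='c': occ=2, LF[10]=C('c')+2=2+2=4
L[11]='c': occ=3, LF[11]=C('c')+3=2+3=5
L[12]='c': occ=4, LF[12]=C('c')+4=2+4=6
L[13]='$': occ=0, LF[13]=C('$')+0=0+0=0
L[14]='i': occ=0, LF[14]=C('i')+0=13+0=13
L[15]='e': occ=3, LF[15]=C('e')+3=7+3=10
L[16]='g': occ=0, LF[16]=C('g')+0=12+0=12

Answer: 1 7 8 14 11 2 15 9 3 16 4 5 6 0 13 10 12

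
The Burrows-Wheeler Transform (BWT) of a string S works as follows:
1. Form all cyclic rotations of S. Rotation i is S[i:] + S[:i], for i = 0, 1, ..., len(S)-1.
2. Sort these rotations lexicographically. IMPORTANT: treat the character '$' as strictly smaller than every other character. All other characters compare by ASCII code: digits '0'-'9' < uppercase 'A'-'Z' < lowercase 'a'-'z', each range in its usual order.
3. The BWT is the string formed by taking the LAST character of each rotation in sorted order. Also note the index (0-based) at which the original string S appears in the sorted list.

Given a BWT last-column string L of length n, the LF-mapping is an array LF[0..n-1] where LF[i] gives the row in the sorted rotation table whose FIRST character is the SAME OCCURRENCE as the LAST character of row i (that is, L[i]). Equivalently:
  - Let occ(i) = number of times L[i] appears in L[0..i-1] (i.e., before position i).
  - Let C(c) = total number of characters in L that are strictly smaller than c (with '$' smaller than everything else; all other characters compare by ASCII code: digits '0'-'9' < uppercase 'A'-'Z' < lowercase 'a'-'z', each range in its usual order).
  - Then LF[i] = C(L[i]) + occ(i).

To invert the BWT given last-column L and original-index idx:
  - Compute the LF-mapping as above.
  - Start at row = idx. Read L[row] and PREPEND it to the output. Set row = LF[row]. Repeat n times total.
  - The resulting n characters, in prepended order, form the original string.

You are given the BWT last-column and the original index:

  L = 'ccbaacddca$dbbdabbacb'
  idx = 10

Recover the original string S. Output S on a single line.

LF mapping: 12 13 6 1 2 14 17 18 15 3 0 19 7 8 20 4 9 10 5 16 11
Walk LF starting at row 10, prepending L[row]:
  step 1: row=10, L[10]='$', prepend. Next row=LF[10]=0
  step 2: row=0, L[0]='c', prepend. Next row=LF[0]=12
  step 3: row=12, L[12]='b', prepend. Next row=LF[12]=7
  step 4: row=7, L[7]='d', prepend. Next row=LF[7]=18
  step 5: row=18, L[18]='a', prepend. Next row=LF[18]=5
  step 6: row=5, L[5]='c', prepend. Next row=LF[5]=14
  step 7: row=14, L[14]='d', prepend. Next row=LF[14]=20
  step 8: row=20, L[20]='b', prepend. Next row=LF[20]=11
  step 9: row=11, L[11]='d', prepend. Next row=LF[11]=19
  step 10: row=19, L[19]='c', prepend. Next row=LF[19]=16
  step 11: row=16, L[16]='b', prepend. Next row=LF[16]=9
  step 12: row=9, L[9]='a', prepend. Next row=LF[9]=3
  step 13: row=3, L[3]='a', prepend. Next row=LF[3]=1
  step 14: row=1, L[1]='c', prepend. Next row=LF[1]=13
  step 15: row=13, L[13]='b', prepend. Next row=LF[13]=8
  step 16: row=8, L[8]='c', prepend. Next row=LF[8]=15
  step 17: row=15, L[15]='a', prepend. Next row=LF[15]=4
  step 18: row=4, L[4]='a', prepend. Next row=LF[4]=2
  step 19: row=2, L[2]='b', prepend. Next row=LF[2]=6
  step 20: row=6, L[6]='d', prepend. Next row=LF[6]=17
  step 21: row=17, L[17]='b', prepend. Next row=LF[17]=10
Reversed output: bdbaacbcaabcdbdcadbc$

Answer: bdbaacbcaabcdbdcadbc$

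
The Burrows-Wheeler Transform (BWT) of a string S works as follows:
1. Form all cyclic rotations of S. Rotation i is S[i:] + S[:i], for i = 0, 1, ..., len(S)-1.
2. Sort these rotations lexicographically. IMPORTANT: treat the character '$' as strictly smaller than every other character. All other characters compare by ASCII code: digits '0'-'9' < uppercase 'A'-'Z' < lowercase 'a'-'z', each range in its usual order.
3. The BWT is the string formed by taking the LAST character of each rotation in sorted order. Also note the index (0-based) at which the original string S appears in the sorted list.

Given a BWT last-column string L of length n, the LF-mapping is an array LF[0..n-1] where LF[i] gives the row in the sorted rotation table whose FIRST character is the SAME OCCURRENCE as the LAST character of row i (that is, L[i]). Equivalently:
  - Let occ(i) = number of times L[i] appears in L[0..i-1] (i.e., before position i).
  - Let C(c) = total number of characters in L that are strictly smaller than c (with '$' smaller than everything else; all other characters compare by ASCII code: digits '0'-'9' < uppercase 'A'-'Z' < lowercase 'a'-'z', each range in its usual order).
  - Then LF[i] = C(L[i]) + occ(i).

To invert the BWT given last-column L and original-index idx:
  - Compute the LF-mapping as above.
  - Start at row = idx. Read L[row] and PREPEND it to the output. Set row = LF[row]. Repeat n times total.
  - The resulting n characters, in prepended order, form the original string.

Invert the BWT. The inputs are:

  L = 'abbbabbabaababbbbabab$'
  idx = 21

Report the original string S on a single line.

Answer: bbbbbaabbabbbababaaba$

Derivation:
LF mapping: 1 9 10 11 2 12 13 3 14 4 5 15 6 16 17 18 19 7 20 8 21 0
Walk LF starting at row 21, prepending L[row]:
  step 1: row=21, L[21]='$', prepend. Next row=LF[21]=0
  step 2: row=0, L[0]='a', prepend. Next row=LF[0]=1
  step 3: row=1, L[1]='b', prepend. Next row=LF[1]=9
  step 4: row=9, L[9]='a', prepend. Next row=LF[9]=4
  step 5: row=4, L[4]='a', prepend. Next row=LF[4]=2
  step 6: row=2, L[2]='b', prepend. Next row=LF[2]=10
  step 7: row=10, L[10]='a', prepend. Next row=LF[10]=5
  step 8: row=5, L[5]='b', prepend. Next row=LF[5]=12
  step 9: row=12, L[12]='a', prepend. Next row=LF[12]=6
  step 10: row=6, L[6]='b', prepend. Next row=LF[6]=13
  step 11: row=13, L[13]='b', prepend. Next row=LF[13]=16
  step 12: row=16, L[16]='b', prepend. Next row=LF[16]=19
  step 13: row=19, L[19]='a', prepend. Next row=LF[19]=8
  step 14: row=8, L[8]='b', prepend. Next row=LF[8]=14
  step 15: row=14, L[14]='b', prepend. Next row=LF[14]=17
  step 16: row=17, L[17]='a', prepend. Next row=LF[17]=7
  step 17: row=7, L[7]='a', prepend. Next row=LF[7]=3
  step 18: row=3, L[3]='b', prepend. Next row=LF[3]=11
  step 19: row=11, L[11]='b', prepend. Next row=LF[11]=15
  step 20: row=15, L[15]='b', prepend. Next row=LF[15]=18
  step 21: row=18, L[18]='b', prepend. Next row=LF[18]=20
  step 22: row=20, L[20]='b', prepend. Next row=LF[20]=21
Reversed output: bbbbbaabbabbbababaaba$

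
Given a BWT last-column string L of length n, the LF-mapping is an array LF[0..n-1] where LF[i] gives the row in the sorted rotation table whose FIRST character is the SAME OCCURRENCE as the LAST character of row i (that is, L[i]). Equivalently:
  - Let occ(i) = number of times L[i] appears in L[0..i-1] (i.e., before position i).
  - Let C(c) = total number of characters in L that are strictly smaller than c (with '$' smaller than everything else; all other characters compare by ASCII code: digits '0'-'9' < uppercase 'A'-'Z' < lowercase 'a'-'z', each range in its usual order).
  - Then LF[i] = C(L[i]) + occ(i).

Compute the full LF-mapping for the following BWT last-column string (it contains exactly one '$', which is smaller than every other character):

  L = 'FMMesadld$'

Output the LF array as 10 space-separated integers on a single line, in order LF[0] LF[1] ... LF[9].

Answer: 1 2 3 7 9 4 5 8 6 0

Derivation:
Char counts: '$':1, 'F':1, 'M':2, 'a':1, 'd':2, 'e':1, 'l':1, 's':1
C (first-col start): C('$')=0, C('F')=1, C('M')=2, C('a')=4, C('d')=5, C('e')=7, C('l')=8, C('s')=9
L[0]='F': occ=0, LF[0]=C('F')+0=1+0=1
L[1]='M': occ=0, LF[1]=C('M')+0=2+0=2
L[2]='M': occ=1, LF[2]=C('M')+1=2+1=3
L[3]='e': occ=0, LF[3]=C('e')+0=7+0=7
L[4]='s': occ=0, LF[4]=C('s')+0=9+0=9
L[5]='a': occ=0, LF[5]=C('a')+0=4+0=4
L[6]='d': occ=0, LF[6]=C('d')+0=5+0=5
L[7]='l': occ=0, LF[7]=C('l')+0=8+0=8
L[8]='d': occ=1, LF[8]=C('d')+1=5+1=6
L[9]='$': occ=0, LF[9]=C('$')+0=0+0=0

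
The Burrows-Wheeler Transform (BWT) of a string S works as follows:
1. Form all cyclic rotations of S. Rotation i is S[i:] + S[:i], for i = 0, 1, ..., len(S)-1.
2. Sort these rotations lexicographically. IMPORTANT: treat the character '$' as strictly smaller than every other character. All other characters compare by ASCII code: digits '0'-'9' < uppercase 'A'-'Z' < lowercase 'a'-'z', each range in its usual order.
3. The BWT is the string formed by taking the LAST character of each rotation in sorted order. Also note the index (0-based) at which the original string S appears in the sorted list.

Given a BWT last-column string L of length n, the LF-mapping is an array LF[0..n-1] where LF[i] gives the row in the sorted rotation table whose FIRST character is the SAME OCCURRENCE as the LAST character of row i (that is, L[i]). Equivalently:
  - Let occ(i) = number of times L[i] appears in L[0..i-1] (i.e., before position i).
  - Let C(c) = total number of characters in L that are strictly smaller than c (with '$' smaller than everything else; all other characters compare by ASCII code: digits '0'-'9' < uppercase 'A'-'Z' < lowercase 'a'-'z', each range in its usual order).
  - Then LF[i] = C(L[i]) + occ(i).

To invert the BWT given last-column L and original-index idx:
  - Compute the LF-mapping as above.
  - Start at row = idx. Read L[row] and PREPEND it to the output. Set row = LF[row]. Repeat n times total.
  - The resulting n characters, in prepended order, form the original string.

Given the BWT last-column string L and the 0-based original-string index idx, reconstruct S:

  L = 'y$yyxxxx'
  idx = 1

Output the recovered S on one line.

LF mapping: 5 0 6 7 1 2 3 4
Walk LF starting at row 1, prepending L[row]:
  step 1: row=1, L[1]='$', prepend. Next row=LF[1]=0
  step 2: row=0, L[0]='y', prepend. Next row=LF[0]=5
  step 3: row=5, L[5]='x', prepend. Next row=LF[5]=2
  step 4: row=2, L[2]='y', prepend. Next row=LF[2]=6
  step 5: row=6, L[6]='x', prepend. Next row=LF[6]=3
  step 6: row=3, L[3]='y', prepend. Next row=LF[3]=7
  step 7: row=7, L[7]='x', prepend. Next row=LF[7]=4
  step 8: row=4, L[4]='x', prepend. Next row=LF[4]=1
Reversed output: xxyxyxy$

Answer: xxyxyxy$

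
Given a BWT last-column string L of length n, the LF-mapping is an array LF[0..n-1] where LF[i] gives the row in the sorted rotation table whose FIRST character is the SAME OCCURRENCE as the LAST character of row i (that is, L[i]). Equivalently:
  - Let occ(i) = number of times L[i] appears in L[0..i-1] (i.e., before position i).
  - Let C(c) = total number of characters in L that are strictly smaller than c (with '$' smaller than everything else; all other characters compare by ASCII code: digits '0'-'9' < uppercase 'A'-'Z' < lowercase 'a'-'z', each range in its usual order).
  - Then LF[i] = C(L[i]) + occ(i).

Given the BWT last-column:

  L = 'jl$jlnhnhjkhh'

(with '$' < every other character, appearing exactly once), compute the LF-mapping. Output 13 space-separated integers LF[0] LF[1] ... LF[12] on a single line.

Answer: 5 9 0 6 10 11 1 12 2 7 8 3 4

Derivation:
Char counts: '$':1, 'h':4, 'j':3, 'k':1, 'l':2, 'n':2
C (first-col start): C('$')=0, C('h')=1, C('j')=5, C('k')=8, C('l')=9, C('n')=11
L[0]='j': occ=0, LF[0]=C('j')+0=5+0=5
L[1]='l': occ=0, LF[1]=C('l')+0=9+0=9
L[2]='$': occ=0, LF[2]=C('$')+0=0+0=0
L[3]='j': occ=1, LF[3]=C('j')+1=5+1=6
L[4]='l': occ=1, LF[4]=C('l')+1=9+1=10
L[5]='n': occ=0, LF[5]=C('n')+0=11+0=11
L[6]='h': occ=0, LF[6]=C('h')+0=1+0=1
L[7]='n': occ=1, LF[7]=C('n')+1=11+1=12
L[8]='h': occ=1, LF[8]=C('h')+1=1+1=2
L[9]='j': occ=2, LF[9]=C('j')+2=5+2=7
L[10]='k': occ=0, LF[10]=C('k')+0=8+0=8
L[11]='h': occ=2, LF[11]=C('h')+2=1+2=3
L[12]='h': occ=3, LF[12]=C('h')+3=1+3=4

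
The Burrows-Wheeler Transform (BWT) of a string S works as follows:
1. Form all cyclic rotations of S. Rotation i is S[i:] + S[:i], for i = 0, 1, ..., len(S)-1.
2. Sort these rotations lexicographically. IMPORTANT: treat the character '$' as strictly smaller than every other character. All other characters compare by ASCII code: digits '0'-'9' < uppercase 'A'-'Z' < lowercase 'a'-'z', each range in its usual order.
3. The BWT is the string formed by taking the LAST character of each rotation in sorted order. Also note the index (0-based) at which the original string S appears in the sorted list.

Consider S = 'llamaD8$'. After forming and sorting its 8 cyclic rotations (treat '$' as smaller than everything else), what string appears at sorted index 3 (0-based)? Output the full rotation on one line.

All 8 rotations (rotation i = S[i:]+S[:i]):
  rot[0] = llamaD8$
  rot[1] = lamaD8$l
  rot[2] = amaD8$ll
  rot[3] = maD8$lla
  rot[4] = aD8$llam
  rot[5] = D8$llama
  rot[6] = 8$llamaD
  rot[7] = $llamaD8
Sorted (with $ < everything):
  sorted[0] = $llamaD8
  sorted[1] = 8$llamaD
  sorted[2] = D8$llama
  sorted[3] = aD8$llam
  sorted[4] = amaD8$ll
  sorted[5] = lamaD8$l
  sorted[6] = llamaD8$
  sorted[7] = maD8$lla
sorted[3] = aD8$llam

Answer: aD8$llam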